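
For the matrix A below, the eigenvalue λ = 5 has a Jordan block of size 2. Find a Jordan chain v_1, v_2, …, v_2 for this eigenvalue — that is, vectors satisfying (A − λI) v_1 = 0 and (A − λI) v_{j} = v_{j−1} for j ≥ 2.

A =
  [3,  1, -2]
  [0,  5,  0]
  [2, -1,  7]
A Jordan chain for λ = 5 of length 2:
v_1 = (-2, 0, 2)ᵀ
v_2 = (1, 0, 0)ᵀ

Let N = A − (5)·I. We want v_2 with N^2 v_2 = 0 but N^1 v_2 ≠ 0; then v_{j-1} := N · v_j for j = 2, …, 2.

Pick v_2 = (1, 0, 0)ᵀ.
Then v_1 = N · v_2 = (-2, 0, 2)ᵀ.

Sanity check: (A − (5)·I) v_1 = (0, 0, 0)ᵀ = 0. ✓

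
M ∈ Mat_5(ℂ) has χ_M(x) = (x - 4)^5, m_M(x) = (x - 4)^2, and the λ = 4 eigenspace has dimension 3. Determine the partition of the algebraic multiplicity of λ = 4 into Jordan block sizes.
Block sizes for λ = 4: [2, 2, 1]

Step 1 — from the characteristic polynomial, algebraic multiplicity of λ = 4 is 5. From dim ker(M − (4)·I) = 3, there are exactly 3 Jordan blocks for λ = 4.
Step 2 — from the minimal polynomial, the factor (x − 4)^2 tells us the largest block for λ = 4 has size 2.
Step 3 — with total size 5, 3 blocks, and largest block 2, the block sizes (in nonincreasing order) are [2, 2, 1].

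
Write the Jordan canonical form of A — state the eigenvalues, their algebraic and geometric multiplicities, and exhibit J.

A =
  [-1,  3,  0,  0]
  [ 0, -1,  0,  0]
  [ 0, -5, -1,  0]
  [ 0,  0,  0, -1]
J_2(-1) ⊕ J_1(-1) ⊕ J_1(-1)

The characteristic polynomial is
  det(x·I − A) = x^4 + 4*x^3 + 6*x^2 + 4*x + 1 = (x + 1)^4

Eigenvalues and multiplicities (the geometric multiplicity of λ is n − rank(A − λI), which equals the number of Jordan blocks for λ):
  λ = -1: algebraic multiplicity = 4, geometric multiplicity = 3

Determining the block sizes for each eigenvalue:
  λ = -1: 3 blocks summing to 4 forces exactly one block of size 2 and the rest size 1 → block sizes [2, 1, 1]

Assembling the blocks gives a Jordan form
J =
  [-1,  1,  0,  0]
  [ 0, -1,  0,  0]
  [ 0,  0, -1,  0]
  [ 0,  0,  0, -1]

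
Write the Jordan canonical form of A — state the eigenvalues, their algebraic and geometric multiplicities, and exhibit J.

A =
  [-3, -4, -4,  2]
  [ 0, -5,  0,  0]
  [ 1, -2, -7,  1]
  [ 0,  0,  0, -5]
J_2(-5) ⊕ J_1(-5) ⊕ J_1(-5)

The characteristic polynomial is
  det(x·I − A) = x^4 + 20*x^3 + 150*x^2 + 500*x + 625 = (x + 5)^4

Eigenvalues and multiplicities (the geometric multiplicity of λ is n − rank(A − λI), which equals the number of Jordan blocks for λ):
  λ = -5: algebraic multiplicity = 4, geometric multiplicity = 3

Determining the block sizes for each eigenvalue:
  λ = -5: 3 blocks summing to 4 forces exactly one block of size 2 and the rest size 1 → block sizes [2, 1, 1]

Assembling the blocks gives a Jordan form
J =
  [-5,  1,  0,  0]
  [ 0, -5,  0,  0]
  [ 0,  0, -5,  0]
  [ 0,  0,  0, -5]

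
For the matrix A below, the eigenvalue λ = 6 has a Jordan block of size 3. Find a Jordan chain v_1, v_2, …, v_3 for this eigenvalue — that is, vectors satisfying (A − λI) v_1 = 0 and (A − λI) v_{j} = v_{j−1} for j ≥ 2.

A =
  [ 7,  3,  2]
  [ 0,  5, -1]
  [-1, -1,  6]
A Jordan chain for λ = 6 of length 3:
v_1 = (-1, 1, -1)ᵀ
v_2 = (1, 0, -1)ᵀ
v_3 = (1, 0, 0)ᵀ

Let N = A − (6)·I. We want v_3 with N^3 v_3 = 0 but N^2 v_3 ≠ 0; then v_{j-1} := N · v_j for j = 3, …, 2.

Pick v_3 = (1, 0, 0)ᵀ.
Then v_2 = N · v_3 = (1, 0, -1)ᵀ.
Then v_1 = N · v_2 = (-1, 1, -1)ᵀ.

Sanity check: (A − (6)·I) v_1 = (0, 0, 0)ᵀ = 0. ✓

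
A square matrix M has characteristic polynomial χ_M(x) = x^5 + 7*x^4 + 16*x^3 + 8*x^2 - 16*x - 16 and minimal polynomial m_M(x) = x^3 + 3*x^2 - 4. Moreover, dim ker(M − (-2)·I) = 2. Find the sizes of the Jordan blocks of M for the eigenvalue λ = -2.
Block sizes for λ = -2: [2, 2]

Step 1 — from the characteristic polynomial, algebraic multiplicity of λ = -2 is 4. From dim ker(M − (-2)·I) = 2, there are exactly 2 Jordan blocks for λ = -2.
Step 2 — from the minimal polynomial, the factor (x + 2)^2 tells us the largest block for λ = -2 has size 2.
Step 3 — with total size 4, 2 blocks, and largest block 2, the block sizes (in nonincreasing order) are [2, 2].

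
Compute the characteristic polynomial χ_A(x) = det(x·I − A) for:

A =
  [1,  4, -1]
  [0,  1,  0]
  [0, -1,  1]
x^3 - 3*x^2 + 3*x - 1

Expanding det(x·I − A) (e.g. by cofactor expansion or by noting that A is similar to its Jordan form J, which has the same characteristic polynomial as A) gives
  χ_A(x) = x^3 - 3*x^2 + 3*x - 1
which factors as (x - 1)^3. The eigenvalues (with algebraic multiplicities) are λ = 1 with multiplicity 3.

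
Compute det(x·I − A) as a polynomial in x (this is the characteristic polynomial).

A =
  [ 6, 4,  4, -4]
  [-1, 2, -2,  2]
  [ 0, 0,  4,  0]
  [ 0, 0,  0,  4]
x^4 - 16*x^3 + 96*x^2 - 256*x + 256

Expanding det(x·I − A) (e.g. by cofactor expansion or by noting that A is similar to its Jordan form J, which has the same characteristic polynomial as A) gives
  χ_A(x) = x^4 - 16*x^3 + 96*x^2 - 256*x + 256
which factors as (x - 4)^4. The eigenvalues (with algebraic multiplicities) are λ = 4 with multiplicity 4.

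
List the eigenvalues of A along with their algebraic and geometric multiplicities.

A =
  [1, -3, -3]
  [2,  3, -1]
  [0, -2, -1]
λ = 1: alg = 3, geom = 1

Step 1 — factor the characteristic polynomial to read off the algebraic multiplicities:
  χ_A(x) = (x - 1)^3

Step 2 — compute geometric multiplicities via the rank-nullity identity g(λ) = n − rank(A − λI):
  rank(A − (1)·I) = 2, so dim ker(A − (1)·I) = n − 2 = 1

Summary:
  λ = 1: algebraic multiplicity = 3, geometric multiplicity = 1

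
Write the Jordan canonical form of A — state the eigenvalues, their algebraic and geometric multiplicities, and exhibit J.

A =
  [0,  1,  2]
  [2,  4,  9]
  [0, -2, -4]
J_3(0)

The characteristic polynomial is
  det(x·I − A) = x^3

Eigenvalues and multiplicities (the geometric multiplicity of λ is n − rank(A − λI), which equals the number of Jordan blocks for λ):
  λ = 0: algebraic multiplicity = 3, geometric multiplicity = 1

Determining the block sizes for each eigenvalue:
  λ = 0: one block (gm = 1), so the single block has size am = 3 → block sizes [3]

Assembling the blocks gives a Jordan form
J =
  [0, 1, 0]
  [0, 0, 1]
  [0, 0, 0]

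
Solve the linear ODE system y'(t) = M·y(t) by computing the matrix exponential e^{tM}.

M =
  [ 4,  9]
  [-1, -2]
e^{tM} =
  [3*t*exp(t) + exp(t), 9*t*exp(t)]
  [-t*exp(t), -3*t*exp(t) + exp(t)]

Strategy: write M = P · J · P⁻¹ where J is a Jordan canonical form, so e^{tM} = P · e^{tJ} · P⁻¹, and e^{tJ} can be computed block-by-block.

M has Jordan form
J =
  [1, 1]
  [0, 1]
(up to reordering of blocks).

Per-block formulas:
  For a 2×2 Jordan block J_2(1): exp(t · J_2(1)) = e^(1t)·(I + t·N), where N is the 2×2 nilpotent shift.

After assembling e^{tJ} and conjugating by P, we get:

e^{tM} =
  [3*t*exp(t) + exp(t), 9*t*exp(t)]
  [-t*exp(t), -3*t*exp(t) + exp(t)]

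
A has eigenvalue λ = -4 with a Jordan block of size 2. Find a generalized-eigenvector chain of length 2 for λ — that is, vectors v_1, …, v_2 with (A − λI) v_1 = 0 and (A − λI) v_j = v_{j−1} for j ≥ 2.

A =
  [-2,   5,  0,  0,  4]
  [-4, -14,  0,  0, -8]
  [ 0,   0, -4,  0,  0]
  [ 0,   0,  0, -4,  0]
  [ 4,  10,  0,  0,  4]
A Jordan chain for λ = -4 of length 2:
v_1 = (2, -4, 0, 0, 4)ᵀ
v_2 = (1, 0, 0, 0, 0)ᵀ

Let N = A − (-4)·I. We want v_2 with N^2 v_2 = 0 but N^1 v_2 ≠ 0; then v_{j-1} := N · v_j for j = 2, …, 2.

Pick v_2 = (1, 0, 0, 0, 0)ᵀ.
Then v_1 = N · v_2 = (2, -4, 0, 0, 4)ᵀ.

Sanity check: (A − (-4)·I) v_1 = (0, 0, 0, 0, 0)ᵀ = 0. ✓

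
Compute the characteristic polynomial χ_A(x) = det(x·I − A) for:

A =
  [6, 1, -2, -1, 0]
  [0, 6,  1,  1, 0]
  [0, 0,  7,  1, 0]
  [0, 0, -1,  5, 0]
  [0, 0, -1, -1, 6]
x^5 - 30*x^4 + 360*x^3 - 2160*x^2 + 6480*x - 7776

Expanding det(x·I − A) (e.g. by cofactor expansion or by noting that A is similar to its Jordan form J, which has the same characteristic polynomial as A) gives
  χ_A(x) = x^5 - 30*x^4 + 360*x^3 - 2160*x^2 + 6480*x - 7776
which factors as (x - 6)^5. The eigenvalues (with algebraic multiplicities) are λ = 6 with multiplicity 5.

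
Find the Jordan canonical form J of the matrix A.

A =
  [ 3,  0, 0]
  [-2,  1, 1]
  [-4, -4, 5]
J_2(3) ⊕ J_1(3)

The characteristic polynomial is
  det(x·I − A) = x^3 - 9*x^2 + 27*x - 27 = (x - 3)^3

Eigenvalues and multiplicities (the geometric multiplicity of λ is n − rank(A − λI), which equals the number of Jordan blocks for λ):
  λ = 3: algebraic multiplicity = 3, geometric multiplicity = 2

Determining the block sizes for each eigenvalue:
  λ = 3: 2 blocks summing to 3 forces exactly one block of size 2 and the rest size 1 → block sizes [2, 1]

Assembling the blocks gives a Jordan form
J =
  [3, 1, 0]
  [0, 3, 0]
  [0, 0, 3]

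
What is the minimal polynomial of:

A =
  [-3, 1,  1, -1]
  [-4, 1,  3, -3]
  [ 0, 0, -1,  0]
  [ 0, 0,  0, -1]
x^3 + 3*x^2 + 3*x + 1

The characteristic polynomial is χ_A(x) = (x + 1)^4, so the eigenvalues are known. The minimal polynomial is
  m_A(x) = Π_λ (x − λ)^{k_λ}
where k_λ is the size of the *largest* Jordan block for λ (equivalently, the smallest k with (A − λI)^k v = 0 for every generalised eigenvector v of λ).

  λ = -1: largest Jordan block has size 3, contributing (x + 1)^3

So m_A(x) = (x + 1)^3 = x^3 + 3*x^2 + 3*x + 1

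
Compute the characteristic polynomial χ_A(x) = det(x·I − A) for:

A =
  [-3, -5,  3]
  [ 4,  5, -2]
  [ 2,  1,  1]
x^3 - 3*x^2 + 3*x - 1

Expanding det(x·I − A) (e.g. by cofactor expansion or by noting that A is similar to its Jordan form J, which has the same characteristic polynomial as A) gives
  χ_A(x) = x^3 - 3*x^2 + 3*x - 1
which factors as (x - 1)^3. The eigenvalues (with algebraic multiplicities) are λ = 1 with multiplicity 3.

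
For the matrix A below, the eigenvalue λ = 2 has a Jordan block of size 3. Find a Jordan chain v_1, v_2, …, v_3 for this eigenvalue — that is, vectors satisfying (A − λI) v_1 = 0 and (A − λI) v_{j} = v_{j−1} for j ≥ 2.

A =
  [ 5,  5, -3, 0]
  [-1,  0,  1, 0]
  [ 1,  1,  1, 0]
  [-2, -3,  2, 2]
A Jordan chain for λ = 2 of length 3:
v_1 = (1, 0, 1, -1)ᵀ
v_2 = (3, -1, 1, -2)ᵀ
v_3 = (1, 0, 0, 0)ᵀ

Let N = A − (2)·I. We want v_3 with N^3 v_3 = 0 but N^2 v_3 ≠ 0; then v_{j-1} := N · v_j for j = 3, …, 2.

Pick v_3 = (1, 0, 0, 0)ᵀ.
Then v_2 = N · v_3 = (3, -1, 1, -2)ᵀ.
Then v_1 = N · v_2 = (1, 0, 1, -1)ᵀ.

Sanity check: (A − (2)·I) v_1 = (0, 0, 0, 0)ᵀ = 0. ✓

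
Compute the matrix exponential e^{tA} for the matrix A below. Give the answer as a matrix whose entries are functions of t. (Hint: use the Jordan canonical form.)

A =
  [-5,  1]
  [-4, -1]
e^{tA} =
  [-2*t*exp(-3*t) + exp(-3*t), t*exp(-3*t)]
  [-4*t*exp(-3*t), 2*t*exp(-3*t) + exp(-3*t)]

Strategy: write A = P · J · P⁻¹ where J is a Jordan canonical form, so e^{tA} = P · e^{tJ} · P⁻¹, and e^{tJ} can be computed block-by-block.

A has Jordan form
J =
  [-3,  1]
  [ 0, -3]
(up to reordering of blocks).

Per-block formulas:
  For a 2×2 Jordan block J_2(-3): exp(t · J_2(-3)) = e^(-3t)·(I + t·N), where N is the 2×2 nilpotent shift.

After assembling e^{tJ} and conjugating by P, we get:

e^{tA} =
  [-2*t*exp(-3*t) + exp(-3*t), t*exp(-3*t)]
  [-4*t*exp(-3*t), 2*t*exp(-3*t) + exp(-3*t)]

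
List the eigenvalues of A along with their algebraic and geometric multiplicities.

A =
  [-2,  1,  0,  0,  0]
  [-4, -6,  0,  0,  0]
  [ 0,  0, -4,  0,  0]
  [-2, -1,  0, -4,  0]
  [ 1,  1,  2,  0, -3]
λ = -4: alg = 4, geom = 3; λ = -3: alg = 1, geom = 1

Step 1 — factor the characteristic polynomial to read off the algebraic multiplicities:
  χ_A(x) = (x + 3)*(x + 4)^4

Step 2 — compute geometric multiplicities via the rank-nullity identity g(λ) = n − rank(A − λI):
  rank(A − (-4)·I) = 2, so dim ker(A − (-4)·I) = n − 2 = 3
  rank(A − (-3)·I) = 4, so dim ker(A − (-3)·I) = n − 4 = 1

Summary:
  λ = -4: algebraic multiplicity = 4, geometric multiplicity = 3
  λ = -3: algebraic multiplicity = 1, geometric multiplicity = 1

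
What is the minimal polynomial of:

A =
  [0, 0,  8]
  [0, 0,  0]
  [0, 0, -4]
x^2 + 4*x

The characteristic polynomial is χ_A(x) = x^2*(x + 4), so the eigenvalues are known. The minimal polynomial is
  m_A(x) = Π_λ (x − λ)^{k_λ}
where k_λ is the size of the *largest* Jordan block for λ (equivalently, the smallest k with (A − λI)^k v = 0 for every generalised eigenvector v of λ).

  λ = -4: largest Jordan block has size 1, contributing (x + 4)
  λ = 0: largest Jordan block has size 1, contributing (x − 0)

So m_A(x) = x*(x + 4) = x^2 + 4*x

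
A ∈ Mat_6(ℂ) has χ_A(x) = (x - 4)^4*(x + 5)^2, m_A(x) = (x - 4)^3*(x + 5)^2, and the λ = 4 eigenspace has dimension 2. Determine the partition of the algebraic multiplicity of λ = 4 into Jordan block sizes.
Block sizes for λ = 4: [3, 1]

Step 1 — from the characteristic polynomial, algebraic multiplicity of λ = 4 is 4. From dim ker(A − (4)·I) = 2, there are exactly 2 Jordan blocks for λ = 4.
Step 2 — from the minimal polynomial, the factor (x − 4)^3 tells us the largest block for λ = 4 has size 3.
Step 3 — with total size 4, 2 blocks, and largest block 3, the block sizes (in nonincreasing order) are [3, 1].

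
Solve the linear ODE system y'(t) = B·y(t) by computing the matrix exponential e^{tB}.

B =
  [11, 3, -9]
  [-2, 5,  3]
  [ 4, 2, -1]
e^{tB} =
  [-3*t^2*exp(5*t) + 6*t*exp(5*t) + exp(5*t), 3*t*exp(5*t), 9*t^2*exp(5*t)/2 - 9*t*exp(5*t)]
  [-2*t*exp(5*t), exp(5*t), 3*t*exp(5*t)]
  [-2*t^2*exp(5*t) + 4*t*exp(5*t), 2*t*exp(5*t), 3*t^2*exp(5*t) - 6*t*exp(5*t) + exp(5*t)]

Strategy: write B = P · J · P⁻¹ where J is a Jordan canonical form, so e^{tB} = P · e^{tJ} · P⁻¹, and e^{tJ} can be computed block-by-block.

B has Jordan form
J =
  [5, 1, 0]
  [0, 5, 1]
  [0, 0, 5]
(up to reordering of blocks).

Per-block formulas:
  For a 3×3 Jordan block J_3(5): exp(t · J_3(5)) = e^(5t)·(I + t·N + (t^2/2)·N^2), where N is the 3×3 nilpotent shift.

After assembling e^{tJ} and conjugating by P, we get:

e^{tB} =
  [-3*t^2*exp(5*t) + 6*t*exp(5*t) + exp(5*t), 3*t*exp(5*t), 9*t^2*exp(5*t)/2 - 9*t*exp(5*t)]
  [-2*t*exp(5*t), exp(5*t), 3*t*exp(5*t)]
  [-2*t^2*exp(5*t) + 4*t*exp(5*t), 2*t*exp(5*t), 3*t^2*exp(5*t) - 6*t*exp(5*t) + exp(5*t)]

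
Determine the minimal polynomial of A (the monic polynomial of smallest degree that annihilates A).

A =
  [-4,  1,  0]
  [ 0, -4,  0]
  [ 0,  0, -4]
x^2 + 8*x + 16

The characteristic polynomial is χ_A(x) = (x + 4)^3, so the eigenvalues are known. The minimal polynomial is
  m_A(x) = Π_λ (x − λ)^{k_λ}
where k_λ is the size of the *largest* Jordan block for λ (equivalently, the smallest k with (A − λI)^k v = 0 for every generalised eigenvector v of λ).

  λ = -4: largest Jordan block has size 2, contributing (x + 4)^2

So m_A(x) = (x + 4)^2 = x^2 + 8*x + 16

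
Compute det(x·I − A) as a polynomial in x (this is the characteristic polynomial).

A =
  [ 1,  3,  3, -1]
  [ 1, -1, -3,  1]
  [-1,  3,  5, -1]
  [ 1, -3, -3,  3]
x^4 - 8*x^3 + 24*x^2 - 32*x + 16

Expanding det(x·I − A) (e.g. by cofactor expansion or by noting that A is similar to its Jordan form J, which has the same characteristic polynomial as A) gives
  χ_A(x) = x^4 - 8*x^3 + 24*x^2 - 32*x + 16
which factors as (x - 2)^4. The eigenvalues (with algebraic multiplicities) are λ = 2 with multiplicity 4.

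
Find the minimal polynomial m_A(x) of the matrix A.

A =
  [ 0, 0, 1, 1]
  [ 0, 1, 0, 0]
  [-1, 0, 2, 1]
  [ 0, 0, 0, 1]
x^2 - 2*x + 1

The characteristic polynomial is χ_A(x) = (x - 1)^4, so the eigenvalues are known. The minimal polynomial is
  m_A(x) = Π_λ (x − λ)^{k_λ}
where k_λ is the size of the *largest* Jordan block for λ (equivalently, the smallest k with (A − λI)^k v = 0 for every generalised eigenvector v of λ).

  λ = 1: largest Jordan block has size 2, contributing (x − 1)^2

So m_A(x) = (x - 1)^2 = x^2 - 2*x + 1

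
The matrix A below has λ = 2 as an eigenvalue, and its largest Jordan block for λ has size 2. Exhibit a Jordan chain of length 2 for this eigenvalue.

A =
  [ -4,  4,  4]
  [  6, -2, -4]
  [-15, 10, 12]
A Jordan chain for λ = 2 of length 2:
v_1 = (-6, 6, -15)ᵀ
v_2 = (1, 0, 0)ᵀ

Let N = A − (2)·I. We want v_2 with N^2 v_2 = 0 but N^1 v_2 ≠ 0; then v_{j-1} := N · v_j for j = 2, …, 2.

Pick v_2 = (1, 0, 0)ᵀ.
Then v_1 = N · v_2 = (-6, 6, -15)ᵀ.

Sanity check: (A − (2)·I) v_1 = (0, 0, 0)ᵀ = 0. ✓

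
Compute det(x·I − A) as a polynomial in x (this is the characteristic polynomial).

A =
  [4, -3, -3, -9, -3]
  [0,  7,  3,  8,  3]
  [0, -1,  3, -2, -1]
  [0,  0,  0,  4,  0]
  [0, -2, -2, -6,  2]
x^5 - 20*x^4 + 160*x^3 - 640*x^2 + 1280*x - 1024

Expanding det(x·I − A) (e.g. by cofactor expansion or by noting that A is similar to its Jordan form J, which has the same characteristic polynomial as A) gives
  χ_A(x) = x^5 - 20*x^4 + 160*x^3 - 640*x^2 + 1280*x - 1024
which factors as (x - 4)^5. The eigenvalues (with algebraic multiplicities) are λ = 4 with multiplicity 5.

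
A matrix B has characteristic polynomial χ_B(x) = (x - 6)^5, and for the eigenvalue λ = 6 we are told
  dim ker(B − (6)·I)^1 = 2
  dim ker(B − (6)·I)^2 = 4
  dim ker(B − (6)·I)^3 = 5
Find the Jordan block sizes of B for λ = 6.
Block sizes for λ = 6: [3, 2]

From the dimensions of kernels of powers, the number of Jordan blocks of size at least j is d_j − d_{j−1} where d_j = dim ker(N^j) (with d_0 = 0). Computing the differences gives [2, 2, 1].
The number of blocks of size exactly k is (#blocks of size ≥ k) − (#blocks of size ≥ k + 1), so the partition is: 1 block(s) of size 2, 1 block(s) of size 3.
In nonincreasing order the block sizes are [3, 2].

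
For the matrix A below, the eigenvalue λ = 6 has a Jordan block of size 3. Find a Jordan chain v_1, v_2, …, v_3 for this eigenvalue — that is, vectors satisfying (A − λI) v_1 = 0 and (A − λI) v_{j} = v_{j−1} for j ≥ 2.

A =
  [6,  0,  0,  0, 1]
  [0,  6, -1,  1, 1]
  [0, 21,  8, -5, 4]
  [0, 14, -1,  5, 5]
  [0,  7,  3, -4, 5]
A Jordan chain for λ = 6 of length 3:
v_1 = (7, 0, 0, 0, 0)ᵀ
v_2 = (0, 0, 21, 14, 7)ᵀ
v_3 = (0, 1, 0, 0, 0)ᵀ

Let N = A − (6)·I. We want v_3 with N^3 v_3 = 0 but N^2 v_3 ≠ 0; then v_{j-1} := N · v_j for j = 3, …, 2.

Pick v_3 = (0, 1, 0, 0, 0)ᵀ.
Then v_2 = N · v_3 = (0, 0, 21, 14, 7)ᵀ.
Then v_1 = N · v_2 = (7, 0, 0, 0, 0)ᵀ.

Sanity check: (A − (6)·I) v_1 = (0, 0, 0, 0, 0)ᵀ = 0. ✓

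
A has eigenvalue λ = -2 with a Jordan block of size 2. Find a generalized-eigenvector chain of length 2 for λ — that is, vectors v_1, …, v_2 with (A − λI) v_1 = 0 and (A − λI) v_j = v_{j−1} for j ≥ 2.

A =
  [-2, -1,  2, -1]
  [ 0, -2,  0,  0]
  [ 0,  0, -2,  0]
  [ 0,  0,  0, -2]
A Jordan chain for λ = -2 of length 2:
v_1 = (-1, 0, 0, 0)ᵀ
v_2 = (0, 1, 0, 0)ᵀ

Let N = A − (-2)·I. We want v_2 with N^2 v_2 = 0 but N^1 v_2 ≠ 0; then v_{j-1} := N · v_j for j = 2, …, 2.

Pick v_2 = (0, 1, 0, 0)ᵀ.
Then v_1 = N · v_2 = (-1, 0, 0, 0)ᵀ.

Sanity check: (A − (-2)·I) v_1 = (0, 0, 0, 0)ᵀ = 0. ✓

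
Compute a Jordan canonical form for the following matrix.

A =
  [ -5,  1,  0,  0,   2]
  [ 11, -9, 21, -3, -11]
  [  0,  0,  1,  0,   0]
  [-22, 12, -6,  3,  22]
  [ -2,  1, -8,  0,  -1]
J_3(-3) ⊕ J_1(-3) ⊕ J_1(1)

The characteristic polynomial is
  det(x·I − A) = x^5 + 11*x^4 + 42*x^3 + 54*x^2 - 27*x - 81 = (x - 1)*(x + 3)^4

Eigenvalues and multiplicities (the geometric multiplicity of λ is n − rank(A − λI), which equals the number of Jordan blocks for λ):
  λ = -3: algebraic multiplicity = 4, geometric multiplicity = 2
  λ = 1: algebraic multiplicity = 1, geometric multiplicity = 1

Determining the block sizes for each eigenvalue:
  λ = -3: with am = 4 and gm = 2, the partition is not yet determined (e.g. several partitions of 4 into 2 parts exist). Let N = A − (-3)·I. Computing rank(N^1) = 3, rank(N^2) = 2, rank(N^3) = 1; the number of blocks of size ≥ j is rank(N^{j−1}) − rank(N^j), giving [2, 1, 1]. So we have 1 block(s) of size 3, 1 block(s) of size 1 → block sizes [3, 1]
  λ = 1: one block (gm = 1), so the single block has size am = 1 → block sizes [1]

Assembling the blocks gives a Jordan form
J =
  [-3,  1,  0,  0, 0]
  [ 0, -3,  1,  0, 0]
  [ 0,  0, -3,  0, 0]
  [ 0,  0,  0, -3, 0]
  [ 0,  0,  0,  0, 1]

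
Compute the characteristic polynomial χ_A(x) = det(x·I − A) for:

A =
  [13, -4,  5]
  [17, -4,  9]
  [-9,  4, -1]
x^3 - 8*x^2 + 16*x

Expanding det(x·I − A) (e.g. by cofactor expansion or by noting that A is similar to its Jordan form J, which has the same characteristic polynomial as A) gives
  χ_A(x) = x^3 - 8*x^2 + 16*x
which factors as x*(x - 4)^2. The eigenvalues (with algebraic multiplicities) are λ = 0 with multiplicity 1, λ = 4 with multiplicity 2.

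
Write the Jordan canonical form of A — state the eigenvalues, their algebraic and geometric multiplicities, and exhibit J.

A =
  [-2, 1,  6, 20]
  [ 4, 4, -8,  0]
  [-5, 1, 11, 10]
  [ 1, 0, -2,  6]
J_1(1) ⊕ J_3(6)

The characteristic polynomial is
  det(x·I − A) = x^4 - 19*x^3 + 126*x^2 - 324*x + 216 = (x - 6)^3*(x - 1)

Eigenvalues and multiplicities (the geometric multiplicity of λ is n − rank(A − λI), which equals the number of Jordan blocks for λ):
  λ = 1: algebraic multiplicity = 1, geometric multiplicity = 1
  λ = 6: algebraic multiplicity = 3, geometric multiplicity = 1

Determining the block sizes for each eigenvalue:
  λ = 1: one block (gm = 1), so the single block has size am = 1 → block sizes [1]
  λ = 6: one block (gm = 1), so the single block has size am = 3 → block sizes [3]

Assembling the blocks gives a Jordan form
J =
  [1, 0, 0, 0]
  [0, 6, 1, 0]
  [0, 0, 6, 1]
  [0, 0, 0, 6]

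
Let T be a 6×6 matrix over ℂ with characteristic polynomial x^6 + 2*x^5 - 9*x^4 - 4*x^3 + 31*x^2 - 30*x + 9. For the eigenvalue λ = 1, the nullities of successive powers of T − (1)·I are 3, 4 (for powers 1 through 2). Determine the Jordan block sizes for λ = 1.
Block sizes for λ = 1: [2, 1, 1]

From the dimensions of kernels of powers, the number of Jordan blocks of size at least j is d_j − d_{j−1} where d_j = dim ker(N^j) (with d_0 = 0). Computing the differences gives [3, 1].
The number of blocks of size exactly k is (#blocks of size ≥ k) − (#blocks of size ≥ k + 1), so the partition is: 2 block(s) of size 1, 1 block(s) of size 2.
In nonincreasing order the block sizes are [2, 1, 1].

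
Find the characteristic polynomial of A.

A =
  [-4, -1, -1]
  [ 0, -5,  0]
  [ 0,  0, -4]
x^3 + 13*x^2 + 56*x + 80

Expanding det(x·I − A) (e.g. by cofactor expansion or by noting that A is similar to its Jordan form J, which has the same characteristic polynomial as A) gives
  χ_A(x) = x^3 + 13*x^2 + 56*x + 80
which factors as (x + 4)^2*(x + 5). The eigenvalues (with algebraic multiplicities) are λ = -5 with multiplicity 1, λ = -4 with multiplicity 2.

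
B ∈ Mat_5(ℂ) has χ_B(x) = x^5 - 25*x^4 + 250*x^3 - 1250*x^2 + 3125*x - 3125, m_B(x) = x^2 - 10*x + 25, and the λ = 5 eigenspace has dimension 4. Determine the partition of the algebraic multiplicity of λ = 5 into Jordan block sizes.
Block sizes for λ = 5: [2, 1, 1, 1]

Step 1 — from the characteristic polynomial, algebraic multiplicity of λ = 5 is 5. From dim ker(B − (5)·I) = 4, there are exactly 4 Jordan blocks for λ = 5.
Step 2 — from the minimal polynomial, the factor (x − 5)^2 tells us the largest block for λ = 5 has size 2.
Step 3 — with total size 5, 4 blocks, and largest block 2, the block sizes (in nonincreasing order) are [2, 1, 1, 1].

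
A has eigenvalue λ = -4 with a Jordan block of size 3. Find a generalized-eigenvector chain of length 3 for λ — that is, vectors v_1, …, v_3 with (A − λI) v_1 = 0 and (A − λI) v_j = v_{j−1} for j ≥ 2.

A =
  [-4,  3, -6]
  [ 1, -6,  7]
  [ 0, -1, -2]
A Jordan chain for λ = -4 of length 3:
v_1 = (3, -2, -1)ᵀ
v_2 = (0, 1, 0)ᵀ
v_3 = (1, 0, 0)ᵀ

Let N = A − (-4)·I. We want v_3 with N^3 v_3 = 0 but N^2 v_3 ≠ 0; then v_{j-1} := N · v_j for j = 3, …, 2.

Pick v_3 = (1, 0, 0)ᵀ.
Then v_2 = N · v_3 = (0, 1, 0)ᵀ.
Then v_1 = N · v_2 = (3, -2, -1)ᵀ.

Sanity check: (A − (-4)·I) v_1 = (0, 0, 0)ᵀ = 0. ✓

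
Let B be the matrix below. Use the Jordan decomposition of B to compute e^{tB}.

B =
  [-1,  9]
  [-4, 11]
e^{tB} =
  [-6*t*exp(5*t) + exp(5*t), 9*t*exp(5*t)]
  [-4*t*exp(5*t), 6*t*exp(5*t) + exp(5*t)]

Strategy: write B = P · J · P⁻¹ where J is a Jordan canonical form, so e^{tB} = P · e^{tJ} · P⁻¹, and e^{tJ} can be computed block-by-block.

B has Jordan form
J =
  [5, 1]
  [0, 5]
(up to reordering of blocks).

Per-block formulas:
  For a 2×2 Jordan block J_2(5): exp(t · J_2(5)) = e^(5t)·(I + t·N), where N is the 2×2 nilpotent shift.

After assembling e^{tJ} and conjugating by P, we get:

e^{tB} =
  [-6*t*exp(5*t) + exp(5*t), 9*t*exp(5*t)]
  [-4*t*exp(5*t), 6*t*exp(5*t) + exp(5*t)]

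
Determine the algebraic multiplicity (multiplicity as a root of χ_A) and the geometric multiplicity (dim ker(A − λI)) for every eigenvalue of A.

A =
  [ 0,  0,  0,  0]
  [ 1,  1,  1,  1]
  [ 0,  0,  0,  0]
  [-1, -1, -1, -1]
λ = 0: alg = 4, geom = 3

Step 1 — factor the characteristic polynomial to read off the algebraic multiplicities:
  χ_A(x) = x^4

Step 2 — compute geometric multiplicities via the rank-nullity identity g(λ) = n − rank(A − λI):
  rank(A − (0)·I) = 1, so dim ker(A − (0)·I) = n − 1 = 3

Summary:
  λ = 0: algebraic multiplicity = 4, geometric multiplicity = 3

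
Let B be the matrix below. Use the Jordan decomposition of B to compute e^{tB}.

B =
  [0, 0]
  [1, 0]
e^{tB} =
  [1, 0]
  [t, 1]

Strategy: write B = P · J · P⁻¹ where J is a Jordan canonical form, so e^{tB} = P · e^{tJ} · P⁻¹, and e^{tJ} can be computed block-by-block.

B has Jordan form
J =
  [0, 1]
  [0, 0]
(up to reordering of blocks).

Per-block formulas:
  For a 2×2 Jordan block J_2(0): exp(t · J_2(0)) = e^(0t)·(I + t·N), where N is the 2×2 nilpotent shift.

After assembling e^{tJ} and conjugating by P, we get:

e^{tB} =
  [1, 0]
  [t, 1]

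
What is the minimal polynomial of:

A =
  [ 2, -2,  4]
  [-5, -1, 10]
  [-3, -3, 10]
x^2 - 7*x + 12

The characteristic polynomial is χ_A(x) = (x - 4)^2*(x - 3), so the eigenvalues are known. The minimal polynomial is
  m_A(x) = Π_λ (x − λ)^{k_λ}
where k_λ is the size of the *largest* Jordan block for λ (equivalently, the smallest k with (A − λI)^k v = 0 for every generalised eigenvector v of λ).

  λ = 3: largest Jordan block has size 1, contributing (x − 3)
  λ = 4: largest Jordan block has size 1, contributing (x − 4)

So m_A(x) = (x - 4)*(x - 3) = x^2 - 7*x + 12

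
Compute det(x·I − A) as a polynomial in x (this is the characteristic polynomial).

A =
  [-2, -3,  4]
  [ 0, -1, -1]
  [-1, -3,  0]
x^3 + 3*x^2 + 3*x + 1

Expanding det(x·I − A) (e.g. by cofactor expansion or by noting that A is similar to its Jordan form J, which has the same characteristic polynomial as A) gives
  χ_A(x) = x^3 + 3*x^2 + 3*x + 1
which factors as (x + 1)^3. The eigenvalues (with algebraic multiplicities) are λ = -1 with multiplicity 3.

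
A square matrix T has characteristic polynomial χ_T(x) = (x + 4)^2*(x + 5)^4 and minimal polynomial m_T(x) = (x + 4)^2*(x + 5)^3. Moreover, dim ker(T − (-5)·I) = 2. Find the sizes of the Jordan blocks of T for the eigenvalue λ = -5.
Block sizes for λ = -5: [3, 1]

Step 1 — from the characteristic polynomial, algebraic multiplicity of λ = -5 is 4. From dim ker(T − (-5)·I) = 2, there are exactly 2 Jordan blocks for λ = -5.
Step 2 — from the minimal polynomial, the factor (x + 5)^3 tells us the largest block for λ = -5 has size 3.
Step 3 — with total size 4, 2 blocks, and largest block 3, the block sizes (in nonincreasing order) are [3, 1].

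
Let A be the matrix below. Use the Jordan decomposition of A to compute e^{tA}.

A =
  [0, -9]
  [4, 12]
e^{tA} =
  [-6*t*exp(6*t) + exp(6*t), -9*t*exp(6*t)]
  [4*t*exp(6*t), 6*t*exp(6*t) + exp(6*t)]

Strategy: write A = P · J · P⁻¹ where J is a Jordan canonical form, so e^{tA} = P · e^{tJ} · P⁻¹, and e^{tJ} can be computed block-by-block.

A has Jordan form
J =
  [6, 1]
  [0, 6]
(up to reordering of blocks).

Per-block formulas:
  For a 2×2 Jordan block J_2(6): exp(t · J_2(6)) = e^(6t)·(I + t·N), where N is the 2×2 nilpotent shift.

After assembling e^{tJ} and conjugating by P, we get:

e^{tA} =
  [-6*t*exp(6*t) + exp(6*t), -9*t*exp(6*t)]
  [4*t*exp(6*t), 6*t*exp(6*t) + exp(6*t)]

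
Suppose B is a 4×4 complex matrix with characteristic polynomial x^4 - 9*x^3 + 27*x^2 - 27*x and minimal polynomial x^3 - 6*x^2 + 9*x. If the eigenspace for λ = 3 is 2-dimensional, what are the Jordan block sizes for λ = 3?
Block sizes for λ = 3: [2, 1]

Step 1 — from the characteristic polynomial, algebraic multiplicity of λ = 3 is 3. From dim ker(B − (3)·I) = 2, there are exactly 2 Jordan blocks for λ = 3.
Step 2 — from the minimal polynomial, the factor (x − 3)^2 tells us the largest block for λ = 3 has size 2.
Step 3 — with total size 3, 2 blocks, and largest block 2, the block sizes (in nonincreasing order) are [2, 1].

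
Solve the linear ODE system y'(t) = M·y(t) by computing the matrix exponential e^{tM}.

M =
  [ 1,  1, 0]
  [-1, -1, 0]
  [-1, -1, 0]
e^{tM} =
  [t + 1, t, 0]
  [-t, 1 - t, 0]
  [-t, -t, 1]

Strategy: write M = P · J · P⁻¹ where J is a Jordan canonical form, so e^{tM} = P · e^{tJ} · P⁻¹, and e^{tJ} can be computed block-by-block.

M has Jordan form
J =
  [0, 1, 0]
  [0, 0, 0]
  [0, 0, 0]
(up to reordering of blocks).

Per-block formulas:
  For a 2×2 Jordan block J_2(0): exp(t · J_2(0)) = e^(0t)·(I + t·N), where N is the 2×2 nilpotent shift.
  For a 1×1 block at λ = 0: exp(t · [0]) = [e^(0t)].

After assembling e^{tJ} and conjugating by P, we get:

e^{tM} =
  [t + 1, t, 0]
  [-t, 1 - t, 0]
  [-t, -t, 1]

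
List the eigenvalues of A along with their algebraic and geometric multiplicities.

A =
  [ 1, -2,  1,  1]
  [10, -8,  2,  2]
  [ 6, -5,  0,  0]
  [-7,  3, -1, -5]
λ = -4: alg = 2, geom = 1; λ = -2: alg = 2, geom = 1

Step 1 — factor the characteristic polynomial to read off the algebraic multiplicities:
  χ_A(x) = (x + 2)^2*(x + 4)^2

Step 2 — compute geometric multiplicities via the rank-nullity identity g(λ) = n − rank(A − λI):
  rank(A − (-4)·I) = 3, so dim ker(A − (-4)·I) = n − 3 = 1
  rank(A − (-2)·I) = 3, so dim ker(A − (-2)·I) = n − 3 = 1

Summary:
  λ = -4: algebraic multiplicity = 2, geometric multiplicity = 1
  λ = -2: algebraic multiplicity = 2, geometric multiplicity = 1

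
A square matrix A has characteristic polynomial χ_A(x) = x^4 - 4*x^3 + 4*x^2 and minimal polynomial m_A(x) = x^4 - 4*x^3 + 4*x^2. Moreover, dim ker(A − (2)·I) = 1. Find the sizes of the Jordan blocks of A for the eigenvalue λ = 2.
Block sizes for λ = 2: [2]

Step 1 — from the characteristic polynomial, algebraic multiplicity of λ = 2 is 2. From dim ker(A − (2)·I) = 1, there are exactly 1 Jordan blocks for λ = 2.
Step 2 — from the minimal polynomial, the factor (x − 2)^2 tells us the largest block for λ = 2 has size 2.
Step 3 — with total size 2, 1 blocks, and largest block 2, the block sizes (in nonincreasing order) are [2].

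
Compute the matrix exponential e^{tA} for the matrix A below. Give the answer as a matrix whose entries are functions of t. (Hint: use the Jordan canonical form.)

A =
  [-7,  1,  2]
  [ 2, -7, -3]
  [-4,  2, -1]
e^{tA} =
  [-t^2*exp(-5*t) - 2*t*exp(-5*t) + exp(-5*t), t*exp(-5*t), t^2*exp(-5*t)/2 + 2*t*exp(-5*t)]
  [2*t^2*exp(-5*t) + 2*t*exp(-5*t), -2*t*exp(-5*t) + exp(-5*t), -t^2*exp(-5*t) - 3*t*exp(-5*t)]
  [-2*t^2*exp(-5*t) - 4*t*exp(-5*t), 2*t*exp(-5*t), t^2*exp(-5*t) + 4*t*exp(-5*t) + exp(-5*t)]

Strategy: write A = P · J · P⁻¹ where J is a Jordan canonical form, so e^{tA} = P · e^{tJ} · P⁻¹, and e^{tJ} can be computed block-by-block.

A has Jordan form
J =
  [-5,  1,  0]
  [ 0, -5,  1]
  [ 0,  0, -5]
(up to reordering of blocks).

Per-block formulas:
  For a 3×3 Jordan block J_3(-5): exp(t · J_3(-5)) = e^(-5t)·(I + t·N + (t^2/2)·N^2), where N is the 3×3 nilpotent shift.

After assembling e^{tJ} and conjugating by P, we get:

e^{tA} =
  [-t^2*exp(-5*t) - 2*t*exp(-5*t) + exp(-5*t), t*exp(-5*t), t^2*exp(-5*t)/2 + 2*t*exp(-5*t)]
  [2*t^2*exp(-5*t) + 2*t*exp(-5*t), -2*t*exp(-5*t) + exp(-5*t), -t^2*exp(-5*t) - 3*t*exp(-5*t)]
  [-2*t^2*exp(-5*t) - 4*t*exp(-5*t), 2*t*exp(-5*t), t^2*exp(-5*t) + 4*t*exp(-5*t) + exp(-5*t)]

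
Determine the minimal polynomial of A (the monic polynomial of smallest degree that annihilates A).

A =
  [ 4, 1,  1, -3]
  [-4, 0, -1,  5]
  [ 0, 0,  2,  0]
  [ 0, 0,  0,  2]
x^3 - 6*x^2 + 12*x - 8

The characteristic polynomial is χ_A(x) = (x - 2)^4, so the eigenvalues are known. The minimal polynomial is
  m_A(x) = Π_λ (x − λ)^{k_λ}
where k_λ is the size of the *largest* Jordan block for λ (equivalently, the smallest k with (A − λI)^k v = 0 for every generalised eigenvector v of λ).

  λ = 2: largest Jordan block has size 3, contributing (x − 2)^3

So m_A(x) = (x - 2)^3 = x^3 - 6*x^2 + 12*x - 8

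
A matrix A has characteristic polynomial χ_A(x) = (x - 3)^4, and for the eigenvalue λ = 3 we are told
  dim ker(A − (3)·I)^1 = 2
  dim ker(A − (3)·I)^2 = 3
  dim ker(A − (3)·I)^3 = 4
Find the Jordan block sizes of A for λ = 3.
Block sizes for λ = 3: [3, 1]

From the dimensions of kernels of powers, the number of Jordan blocks of size at least j is d_j − d_{j−1} where d_j = dim ker(N^j) (with d_0 = 0). Computing the differences gives [2, 1, 1].
The number of blocks of size exactly k is (#blocks of size ≥ k) − (#blocks of size ≥ k + 1), so the partition is: 1 block(s) of size 1, 1 block(s) of size 3.
In nonincreasing order the block sizes are [3, 1].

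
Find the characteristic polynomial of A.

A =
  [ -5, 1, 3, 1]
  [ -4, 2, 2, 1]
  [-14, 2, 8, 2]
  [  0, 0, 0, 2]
x^4 - 7*x^3 + 18*x^2 - 20*x + 8

Expanding det(x·I − A) (e.g. by cofactor expansion or by noting that A is similar to its Jordan form J, which has the same characteristic polynomial as A) gives
  χ_A(x) = x^4 - 7*x^3 + 18*x^2 - 20*x + 8
which factors as (x - 2)^3*(x - 1). The eigenvalues (with algebraic multiplicities) are λ = 1 with multiplicity 1, λ = 2 with multiplicity 3.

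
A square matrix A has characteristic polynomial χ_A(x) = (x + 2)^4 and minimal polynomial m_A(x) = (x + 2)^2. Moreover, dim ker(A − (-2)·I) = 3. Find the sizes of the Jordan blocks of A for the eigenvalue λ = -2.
Block sizes for λ = -2: [2, 1, 1]

Step 1 — from the characteristic polynomial, algebraic multiplicity of λ = -2 is 4. From dim ker(A − (-2)·I) = 3, there are exactly 3 Jordan blocks for λ = -2.
Step 2 — from the minimal polynomial, the factor (x + 2)^2 tells us the largest block for λ = -2 has size 2.
Step 3 — with total size 4, 3 blocks, and largest block 2, the block sizes (in nonincreasing order) are [2, 1, 1].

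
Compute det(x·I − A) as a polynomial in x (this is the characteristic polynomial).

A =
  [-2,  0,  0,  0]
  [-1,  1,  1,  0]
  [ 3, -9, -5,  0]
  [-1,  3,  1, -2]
x^4 + 8*x^3 + 24*x^2 + 32*x + 16

Expanding det(x·I − A) (e.g. by cofactor expansion or by noting that A is similar to its Jordan form J, which has the same characteristic polynomial as A) gives
  χ_A(x) = x^4 + 8*x^3 + 24*x^2 + 32*x + 16
which factors as (x + 2)^4. The eigenvalues (with algebraic multiplicities) are λ = -2 with multiplicity 4.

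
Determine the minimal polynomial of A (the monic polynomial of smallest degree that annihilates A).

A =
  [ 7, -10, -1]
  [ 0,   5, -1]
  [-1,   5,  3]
x^3 - 15*x^2 + 75*x - 125

The characteristic polynomial is χ_A(x) = (x - 5)^3, so the eigenvalues are known. The minimal polynomial is
  m_A(x) = Π_λ (x − λ)^{k_λ}
where k_λ is the size of the *largest* Jordan block for λ (equivalently, the smallest k with (A − λI)^k v = 0 for every generalised eigenvector v of λ).

  λ = 5: largest Jordan block has size 3, contributing (x − 5)^3

So m_A(x) = (x - 5)^3 = x^3 - 15*x^2 + 75*x - 125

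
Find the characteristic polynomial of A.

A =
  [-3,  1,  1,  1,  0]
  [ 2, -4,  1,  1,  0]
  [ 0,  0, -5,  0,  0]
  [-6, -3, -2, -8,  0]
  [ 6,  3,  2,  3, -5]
x^5 + 25*x^4 + 250*x^3 + 1250*x^2 + 3125*x + 3125

Expanding det(x·I − A) (e.g. by cofactor expansion or by noting that A is similar to its Jordan form J, which has the same characteristic polynomial as A) gives
  χ_A(x) = x^5 + 25*x^4 + 250*x^3 + 1250*x^2 + 3125*x + 3125
which factors as (x + 5)^5. The eigenvalues (with algebraic multiplicities) are λ = -5 with multiplicity 5.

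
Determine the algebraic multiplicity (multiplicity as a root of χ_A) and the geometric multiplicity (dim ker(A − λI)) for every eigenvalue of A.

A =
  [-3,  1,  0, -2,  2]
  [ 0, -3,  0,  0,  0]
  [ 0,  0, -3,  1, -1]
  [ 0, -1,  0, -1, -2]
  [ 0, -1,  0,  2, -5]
λ = -3: alg = 5, geom = 3

Step 1 — factor the characteristic polynomial to read off the algebraic multiplicities:
  χ_A(x) = (x + 3)^5

Step 2 — compute geometric multiplicities via the rank-nullity identity g(λ) = n − rank(A − λI):
  rank(A − (-3)·I) = 2, so dim ker(A − (-3)·I) = n − 2 = 3

Summary:
  λ = -3: algebraic multiplicity = 5, geometric multiplicity = 3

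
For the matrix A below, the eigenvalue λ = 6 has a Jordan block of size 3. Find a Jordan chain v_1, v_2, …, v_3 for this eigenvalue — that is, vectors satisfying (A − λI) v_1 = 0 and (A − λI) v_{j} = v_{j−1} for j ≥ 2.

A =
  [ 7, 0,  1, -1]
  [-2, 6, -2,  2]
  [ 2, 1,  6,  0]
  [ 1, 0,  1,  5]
A Jordan chain for λ = 6 of length 3:
v_1 = (2, -4, 0, 2)ᵀ
v_2 = (1, -2, 2, 1)ᵀ
v_3 = (1, 0, 0, 0)ᵀ

Let N = A − (6)·I. We want v_3 with N^3 v_3 = 0 but N^2 v_3 ≠ 0; then v_{j-1} := N · v_j for j = 3, …, 2.

Pick v_3 = (1, 0, 0, 0)ᵀ.
Then v_2 = N · v_3 = (1, -2, 2, 1)ᵀ.
Then v_1 = N · v_2 = (2, -4, 0, 2)ᵀ.

Sanity check: (A − (6)·I) v_1 = (0, 0, 0, 0)ᵀ = 0. ✓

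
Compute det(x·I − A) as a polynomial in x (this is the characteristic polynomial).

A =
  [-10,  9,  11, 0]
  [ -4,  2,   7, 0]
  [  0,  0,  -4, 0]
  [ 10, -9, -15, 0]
x^4 + 12*x^3 + 48*x^2 + 64*x

Expanding det(x·I − A) (e.g. by cofactor expansion or by noting that A is similar to its Jordan form J, which has the same characteristic polynomial as A) gives
  χ_A(x) = x^4 + 12*x^3 + 48*x^2 + 64*x
which factors as x*(x + 4)^3. The eigenvalues (with algebraic multiplicities) are λ = -4 with multiplicity 3, λ = 0 with multiplicity 1.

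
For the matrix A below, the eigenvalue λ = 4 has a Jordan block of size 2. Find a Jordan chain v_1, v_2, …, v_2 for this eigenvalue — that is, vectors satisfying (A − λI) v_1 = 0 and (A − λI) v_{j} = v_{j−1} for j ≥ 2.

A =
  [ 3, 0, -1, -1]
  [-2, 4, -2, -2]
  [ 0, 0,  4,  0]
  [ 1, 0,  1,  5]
A Jordan chain for λ = 4 of length 2:
v_1 = (-1, -2, 0, 1)ᵀ
v_2 = (1, 0, 0, 0)ᵀ

Let N = A − (4)·I. We want v_2 with N^2 v_2 = 0 but N^1 v_2 ≠ 0; then v_{j-1} := N · v_j for j = 2, …, 2.

Pick v_2 = (1, 0, 0, 0)ᵀ.
Then v_1 = N · v_2 = (-1, -2, 0, 1)ᵀ.

Sanity check: (A − (4)·I) v_1 = (0, 0, 0, 0)ᵀ = 0. ✓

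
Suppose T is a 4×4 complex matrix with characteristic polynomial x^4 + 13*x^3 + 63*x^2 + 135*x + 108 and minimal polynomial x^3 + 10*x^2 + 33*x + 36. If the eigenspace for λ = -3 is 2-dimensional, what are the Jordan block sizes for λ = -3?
Block sizes for λ = -3: [2, 1]

Step 1 — from the characteristic polynomial, algebraic multiplicity of λ = -3 is 3. From dim ker(T − (-3)·I) = 2, there are exactly 2 Jordan blocks for λ = -3.
Step 2 — from the minimal polynomial, the factor (x + 3)^2 tells us the largest block for λ = -3 has size 2.
Step 3 — with total size 3, 2 blocks, and largest block 2, the block sizes (in nonincreasing order) are [2, 1].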